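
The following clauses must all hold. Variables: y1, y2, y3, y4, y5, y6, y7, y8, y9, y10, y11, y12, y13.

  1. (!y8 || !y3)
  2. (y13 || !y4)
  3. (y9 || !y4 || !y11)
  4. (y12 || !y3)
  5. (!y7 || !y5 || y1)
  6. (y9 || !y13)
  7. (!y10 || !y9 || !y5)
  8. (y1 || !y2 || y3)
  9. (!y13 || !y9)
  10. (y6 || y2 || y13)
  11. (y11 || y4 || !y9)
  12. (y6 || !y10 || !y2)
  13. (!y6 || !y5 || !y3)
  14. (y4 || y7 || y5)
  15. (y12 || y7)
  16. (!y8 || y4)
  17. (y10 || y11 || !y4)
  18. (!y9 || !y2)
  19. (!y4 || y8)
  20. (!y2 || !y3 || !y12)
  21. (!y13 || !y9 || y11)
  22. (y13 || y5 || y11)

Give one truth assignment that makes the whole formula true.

y1 occurs only positively in the remaining clauses — set y1 = True.
Set y2 = False and propagate.
Set y3 = False and propagate.
Branch on y4: take y4 = False.
  then y8 is forced to False.
The remaining clauses are satisfied by y5 = True, y6 = True, y7 = True, y9 = False, y10 = False, y11 = False, y12 = False, y13 = False.

y1=True, y2=False, y3=False, y4=False, y5=True, y6=True, y7=True, y8=False, y9=False, y10=False, y11=False, y12=False, y13=False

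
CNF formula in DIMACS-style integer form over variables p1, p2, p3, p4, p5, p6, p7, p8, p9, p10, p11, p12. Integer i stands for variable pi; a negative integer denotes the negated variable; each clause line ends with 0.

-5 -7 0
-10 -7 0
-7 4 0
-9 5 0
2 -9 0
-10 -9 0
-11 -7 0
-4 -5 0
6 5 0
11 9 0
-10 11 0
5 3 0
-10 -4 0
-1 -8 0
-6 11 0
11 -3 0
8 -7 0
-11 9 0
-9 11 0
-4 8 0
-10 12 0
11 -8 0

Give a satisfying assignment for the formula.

p1=F, p2=T, p3=F, p4=F, p5=T, p6=T, p7=F, p8=F, p9=T, p10=F, p11=T, p12=F

p1 occurs only negated in the remaining clauses — set p1 = False.
Pure literal: p2 appears only positively; assign p2 = True.
Try p3 = False.
  then p5 is forced to True.
  then p7 is forced to False.
  then p4 is forced to False.
The remaining clauses are satisfied by p6 = True, p8 = False, p9 = True, p10 = False, p11 = True, p12 = False.
Every clause has at least one true literal under this assignment.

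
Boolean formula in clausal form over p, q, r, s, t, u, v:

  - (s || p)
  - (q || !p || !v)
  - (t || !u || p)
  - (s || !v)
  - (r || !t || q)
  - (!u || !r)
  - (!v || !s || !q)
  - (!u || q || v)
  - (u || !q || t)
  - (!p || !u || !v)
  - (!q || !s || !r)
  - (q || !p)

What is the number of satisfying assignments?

Case analysis on q and p:
  q=T, p=T: 7 of the 32 assignments to (r,s,t,u,v) work.
  q=T, p=F: remaining (r,s,t,u,v) ∈ {(F,T,T,F,F); (F,T,T,T,F)} — 2.
  q=F, p=T: a clause becomes empty — 0.
  q=F, p=F: v free; 3 ways for (r,s,t,u) × 2^1 = 6.
Total: 7 + 2 + 0 + 6 = 15.

15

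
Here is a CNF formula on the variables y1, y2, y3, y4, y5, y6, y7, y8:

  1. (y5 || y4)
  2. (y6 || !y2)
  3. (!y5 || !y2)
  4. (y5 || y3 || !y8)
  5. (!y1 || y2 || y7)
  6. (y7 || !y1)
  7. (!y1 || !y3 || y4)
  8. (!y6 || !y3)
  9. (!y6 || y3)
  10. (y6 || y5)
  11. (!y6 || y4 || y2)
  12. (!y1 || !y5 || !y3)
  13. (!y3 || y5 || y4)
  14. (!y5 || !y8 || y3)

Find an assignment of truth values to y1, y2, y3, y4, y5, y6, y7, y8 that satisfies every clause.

y1 occurs only negated in the remaining clauses — set y1 = False.
Try y2 = False.
Branch on y3: take y3 = True.
  then y6 is forced to False.
  then y5 is forced to True.
y4, y7, y8 are now unconstrained; take y4 = False, y7 = False, y8 = True.
Every clause has at least one true literal under this assignment.

y1=False  y2=False  y3=True  y4=False  y5=True  y6=False  y7=False  y8=True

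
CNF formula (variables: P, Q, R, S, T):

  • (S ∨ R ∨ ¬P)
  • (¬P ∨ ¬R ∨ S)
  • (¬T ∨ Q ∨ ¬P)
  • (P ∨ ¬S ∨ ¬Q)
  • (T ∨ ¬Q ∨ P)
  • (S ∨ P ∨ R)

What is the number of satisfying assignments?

Split on P, then S.
  P=1, S=1: R free; 3 ways for (Q,T) × 2^1 = 6.
  P=1, S=0: a clause becomes empty — 0.
  P=0, S=1: remaining (Q,R,T) ∈ {(0,0,0); (0,0,1); (0,1,0); (0,1,1)} — 4.
  P=0, S=0: remaining (Q,R,T) ∈ {(0,1,0); (0,1,1); (1,1,1)} — 3.
Total: 6 + 0 + 4 + 3 = 13.

13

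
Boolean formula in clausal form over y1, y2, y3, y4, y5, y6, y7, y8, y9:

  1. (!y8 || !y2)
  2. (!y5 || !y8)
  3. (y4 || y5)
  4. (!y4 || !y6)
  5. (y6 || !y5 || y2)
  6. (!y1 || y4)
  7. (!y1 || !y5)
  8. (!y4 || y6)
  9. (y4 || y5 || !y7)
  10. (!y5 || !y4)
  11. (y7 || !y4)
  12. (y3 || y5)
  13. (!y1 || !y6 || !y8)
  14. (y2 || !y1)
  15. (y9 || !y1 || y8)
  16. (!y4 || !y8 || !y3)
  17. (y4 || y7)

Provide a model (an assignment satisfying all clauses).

y1 = 0, y2 = 1, y3 = 1, y4 = 0, y5 = 1, y6 = 1, y7 = 1, y8 = 0, y9 = 1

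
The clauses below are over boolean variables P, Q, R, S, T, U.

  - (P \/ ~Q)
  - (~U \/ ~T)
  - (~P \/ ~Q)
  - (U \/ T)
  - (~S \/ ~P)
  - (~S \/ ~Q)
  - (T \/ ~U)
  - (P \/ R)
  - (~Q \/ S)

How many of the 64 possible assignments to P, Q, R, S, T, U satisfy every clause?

4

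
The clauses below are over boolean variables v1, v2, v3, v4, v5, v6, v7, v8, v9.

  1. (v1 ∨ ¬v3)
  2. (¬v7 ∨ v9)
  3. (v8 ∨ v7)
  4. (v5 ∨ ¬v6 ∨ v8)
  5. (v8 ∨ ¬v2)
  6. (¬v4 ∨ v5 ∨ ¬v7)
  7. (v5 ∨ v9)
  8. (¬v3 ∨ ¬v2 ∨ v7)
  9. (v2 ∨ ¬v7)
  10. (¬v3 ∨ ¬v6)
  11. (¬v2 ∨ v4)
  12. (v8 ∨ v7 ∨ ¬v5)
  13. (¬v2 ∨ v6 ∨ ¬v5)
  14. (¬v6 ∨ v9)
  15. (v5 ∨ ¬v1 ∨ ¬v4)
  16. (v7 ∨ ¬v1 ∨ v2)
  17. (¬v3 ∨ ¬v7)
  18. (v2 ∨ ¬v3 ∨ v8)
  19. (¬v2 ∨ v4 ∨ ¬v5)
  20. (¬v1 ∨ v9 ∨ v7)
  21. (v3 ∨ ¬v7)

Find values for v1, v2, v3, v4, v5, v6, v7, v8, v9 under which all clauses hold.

v8 occurs only positively in the remaining clauses — set v8 = True.
Pure literal: v9 appears only positively; assign v9 = True.
Set v1 = False and propagate.
  then v3 is forced to False.
  then v7 is forced to False.
Try v2 = True.
  then v4 is forced to True.
The remaining clauses are satisfied by v5 = False, v6 = False.

v1 = 0, v2 = 1, v3 = 0, v4 = 1, v5 = 0, v6 = 0, v7 = 0, v8 = 1, v9 = 1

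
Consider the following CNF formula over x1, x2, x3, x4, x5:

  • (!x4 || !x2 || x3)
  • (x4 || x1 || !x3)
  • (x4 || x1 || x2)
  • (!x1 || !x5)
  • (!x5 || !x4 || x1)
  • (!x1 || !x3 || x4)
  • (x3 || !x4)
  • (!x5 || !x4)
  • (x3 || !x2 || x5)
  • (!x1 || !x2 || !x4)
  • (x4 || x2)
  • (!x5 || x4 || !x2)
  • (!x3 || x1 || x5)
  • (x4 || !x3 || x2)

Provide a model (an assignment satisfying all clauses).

x1 = T, x2 = F, x3 = T, x4 = T, x5 = F

Branch on x1: take x1 = True.
  then x5 is forced to False.
Branch on x2: take x2 = False.
  then x4 is forced to True.
  then x3 is forced to True.
Every clause has at least one true literal under this assignment.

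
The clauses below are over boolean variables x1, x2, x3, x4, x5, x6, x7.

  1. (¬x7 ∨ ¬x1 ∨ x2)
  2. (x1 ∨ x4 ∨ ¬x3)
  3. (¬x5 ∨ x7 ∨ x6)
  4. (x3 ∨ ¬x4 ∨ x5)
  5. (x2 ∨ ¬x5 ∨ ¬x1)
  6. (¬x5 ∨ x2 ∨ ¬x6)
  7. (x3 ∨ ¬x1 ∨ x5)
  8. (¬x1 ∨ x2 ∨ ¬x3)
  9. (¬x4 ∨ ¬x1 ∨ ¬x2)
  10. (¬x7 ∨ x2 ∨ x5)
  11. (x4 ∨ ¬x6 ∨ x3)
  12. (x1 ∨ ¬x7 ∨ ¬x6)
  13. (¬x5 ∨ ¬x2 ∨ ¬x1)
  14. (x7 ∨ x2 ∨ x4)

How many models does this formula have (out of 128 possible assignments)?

19

Case analysis on x1 and x2:
  x1=1, x2=1: remaining (x3,x4,x5,x6,x7) ∈ {(1,0,0,0,0); (1,0,0,0,1); (1,0,0,1,0); (1,0,0,1,1)} — 4.
  x1=1, x2=0: a clause becomes empty — 0.
  x1=0, x2=1: 10 of the 32 assignments to (x3,x4,x5,x6,x7) work.
  x1=0, x2=0: 5 of the 32 assignments to (x3,x4,x5,x6,x7) work.
Total: 4 + 0 + 10 + 5 = 19.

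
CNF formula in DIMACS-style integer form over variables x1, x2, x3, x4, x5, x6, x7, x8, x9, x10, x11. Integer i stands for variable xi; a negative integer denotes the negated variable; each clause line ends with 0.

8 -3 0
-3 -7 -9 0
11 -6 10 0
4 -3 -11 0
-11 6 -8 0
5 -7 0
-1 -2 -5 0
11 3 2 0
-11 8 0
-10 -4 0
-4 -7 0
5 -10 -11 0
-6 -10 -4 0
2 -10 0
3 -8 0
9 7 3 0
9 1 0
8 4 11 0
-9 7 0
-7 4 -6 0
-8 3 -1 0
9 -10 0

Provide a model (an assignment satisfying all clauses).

x1=True, x2=False, x3=True, x4=False, x5=True, x6=False, x7=True, x8=True, x9=False, x10=False, x11=False

Branch on x1: take x1 = True.
For the remaining variables, x2 = False, x3 = True, x4 = False, x5 = True, x6 = False, x7 = True, x8 = True, x9 = False, x10 = False, x11 = False works.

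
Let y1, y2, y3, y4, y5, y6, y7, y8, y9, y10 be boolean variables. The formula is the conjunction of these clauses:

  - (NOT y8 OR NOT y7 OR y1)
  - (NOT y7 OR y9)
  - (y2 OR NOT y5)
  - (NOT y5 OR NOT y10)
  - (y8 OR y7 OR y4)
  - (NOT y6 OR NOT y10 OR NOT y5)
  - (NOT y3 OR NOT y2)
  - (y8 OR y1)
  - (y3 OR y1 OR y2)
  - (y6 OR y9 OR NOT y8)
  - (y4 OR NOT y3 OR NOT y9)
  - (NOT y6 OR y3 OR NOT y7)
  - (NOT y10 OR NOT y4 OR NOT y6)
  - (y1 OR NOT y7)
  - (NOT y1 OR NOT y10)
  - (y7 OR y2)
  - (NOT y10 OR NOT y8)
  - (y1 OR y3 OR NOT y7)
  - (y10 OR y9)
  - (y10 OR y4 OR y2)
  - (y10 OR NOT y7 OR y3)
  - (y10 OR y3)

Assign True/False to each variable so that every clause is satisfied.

y1=T, y2=F, y3=T, y4=T, y5=F, y6=F, y7=T, y8=T, y9=T, y10=F

y5 occurs only negated in the remaining clauses — set y5 = False.
Set y1 = True and propagate.
  then y10 is forced to False.
  then y9 is forced to True.
  then y3 is forced to True.
  then y2 is forced to False.
  then y4 is forced to True.
  then y7 is forced to True.
y6, y8 are now unconstrained; take y6 = False, y8 = True.
Every clause has at least one true literal under this assignment.
Check each clause:
  1. (NOT y7 OR y1 OR NOT y8) — y1 is true.
  2. (y9 OR NOT y7) — y9 is true.
  3. (NOT y5 OR y2) — NOT y5 is true.
  4. (NOT y5 OR NOT y10) — NOT y5 is true.
  5. (y4 OR y8 OR y7) — y8 is true.
  6. (NOT y6 OR NOT y10 OR NOT y5) — NOT y6 is true.
  7. (NOT y3 OR NOT y2) — NOT y2 is true.
  8. (y8 OR y1) — y8 is true.
  9. (y1 OR y2 OR y3) — y1 is true.
  10. (y9 OR NOT y8 OR y6) — y9 is true.
  11. (NOT y9 OR NOT y3 OR y4) — y4 is true.
  12. (NOT y6 OR NOT y7 OR y3) — NOT y6 is true.
  13. (NOT y4 OR NOT y6 OR NOT y10) — NOT y6 is true.
  14. (y1 OR NOT y7) — y1 is true.
  15. (NOT y1 OR NOT y10) — NOT y10 is true.
  16. (y7 OR y2) — y7 is true.
  17. (NOT y8 OR NOT y10) — NOT y10 is true.
  18. (NOT y7 OR y1 OR y3) — y1 is true.
  19. (y9 OR y10) — y9 is true.
  20. (y4 OR y10 OR y2) — y4 is true.
  21. (NOT y7 OR y10 OR y3) — y3 is true.
  22. (y10 OR y3) — y3 is true.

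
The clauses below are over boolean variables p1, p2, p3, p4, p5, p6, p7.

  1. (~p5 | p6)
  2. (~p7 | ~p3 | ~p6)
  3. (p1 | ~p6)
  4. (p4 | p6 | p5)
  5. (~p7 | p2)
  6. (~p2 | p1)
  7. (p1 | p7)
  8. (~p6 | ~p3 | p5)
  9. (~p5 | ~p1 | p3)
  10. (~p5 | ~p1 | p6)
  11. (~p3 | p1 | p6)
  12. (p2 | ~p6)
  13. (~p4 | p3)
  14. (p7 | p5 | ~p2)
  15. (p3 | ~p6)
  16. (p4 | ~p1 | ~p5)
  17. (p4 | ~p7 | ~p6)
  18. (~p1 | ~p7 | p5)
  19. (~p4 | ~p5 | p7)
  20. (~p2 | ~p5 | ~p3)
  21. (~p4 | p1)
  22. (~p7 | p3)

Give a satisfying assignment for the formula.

Try p1 = True.
Branch on p2: take p2 = False.
  then p7 is forced to False.
  then p6 is forced to False.
  then p5 is forced to False.
  then p4 is forced to True.
  then p3 is forced to True.

p1=True, p2=False, p3=True, p4=True, p5=False, p6=False, p7=False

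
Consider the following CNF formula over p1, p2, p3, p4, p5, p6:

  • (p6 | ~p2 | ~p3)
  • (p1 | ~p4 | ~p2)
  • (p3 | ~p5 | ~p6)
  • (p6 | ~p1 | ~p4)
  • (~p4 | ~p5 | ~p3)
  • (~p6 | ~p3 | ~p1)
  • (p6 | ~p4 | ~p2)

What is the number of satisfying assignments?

27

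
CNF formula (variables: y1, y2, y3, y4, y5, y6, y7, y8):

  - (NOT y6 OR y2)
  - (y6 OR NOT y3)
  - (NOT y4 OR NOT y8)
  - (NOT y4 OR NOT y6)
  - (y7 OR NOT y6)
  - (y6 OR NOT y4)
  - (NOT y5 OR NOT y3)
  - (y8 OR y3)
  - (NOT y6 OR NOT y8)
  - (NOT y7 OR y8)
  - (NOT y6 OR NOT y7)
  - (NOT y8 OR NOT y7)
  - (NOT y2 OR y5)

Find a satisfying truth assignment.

Pure literal: y4 appears only negated; assign y4 = False.
Branch on y2: take y2 = True.
  then y5 is forced to True.
  then y3 is forced to False.
  then y8 is forced to True.
  then y6 is forced to False.
  then y7 is forced to False.
y1 is now unconstrained; take y1 = True.

y1 = True  y2 = True  y3 = False  y4 = False  y5 = True  y6 = False  y7 = False  y8 = True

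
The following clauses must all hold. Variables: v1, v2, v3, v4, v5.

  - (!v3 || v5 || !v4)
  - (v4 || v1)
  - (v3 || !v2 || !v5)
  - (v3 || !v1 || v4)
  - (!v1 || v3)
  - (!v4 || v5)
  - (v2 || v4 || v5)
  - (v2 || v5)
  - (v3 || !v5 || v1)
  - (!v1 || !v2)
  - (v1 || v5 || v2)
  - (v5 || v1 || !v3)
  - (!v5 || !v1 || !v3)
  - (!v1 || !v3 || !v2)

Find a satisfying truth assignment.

v1=F  v2=T  v3=T  v4=T  v5=T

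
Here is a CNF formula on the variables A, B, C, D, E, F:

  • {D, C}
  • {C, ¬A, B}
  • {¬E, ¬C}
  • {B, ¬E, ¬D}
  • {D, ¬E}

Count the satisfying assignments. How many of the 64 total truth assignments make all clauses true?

26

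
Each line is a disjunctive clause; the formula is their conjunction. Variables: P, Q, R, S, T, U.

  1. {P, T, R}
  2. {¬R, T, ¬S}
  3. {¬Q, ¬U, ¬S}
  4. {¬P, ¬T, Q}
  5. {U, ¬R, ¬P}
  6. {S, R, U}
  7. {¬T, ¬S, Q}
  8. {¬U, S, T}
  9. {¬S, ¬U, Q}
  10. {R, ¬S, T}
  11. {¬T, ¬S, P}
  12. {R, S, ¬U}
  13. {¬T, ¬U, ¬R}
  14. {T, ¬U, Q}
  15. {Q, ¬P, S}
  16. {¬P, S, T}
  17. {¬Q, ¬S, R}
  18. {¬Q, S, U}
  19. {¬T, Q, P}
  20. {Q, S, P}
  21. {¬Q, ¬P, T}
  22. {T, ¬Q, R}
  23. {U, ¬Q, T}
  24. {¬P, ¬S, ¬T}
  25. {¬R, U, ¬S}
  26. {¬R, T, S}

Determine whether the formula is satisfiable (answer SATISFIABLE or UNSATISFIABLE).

S = True:
  T = True:
    propagation gives Q=True, U=False, P=True; an empty clause results — contradiction.
  T = False:
    propagation gives R=False; an empty clause results — contradiction.
S = False:
  T = True:
    P = True:
      propagation gives Q=True, U=True, R=True; contradiction.
    P = False:
      propagation gives Q=True, U=True, R=True; contradiction.
  T = False:
    propagation gives U=False, R=True; an empty clause results — contradiction.
Every branch closes, so no satisfying assignment exists.

UNSATISFIABLE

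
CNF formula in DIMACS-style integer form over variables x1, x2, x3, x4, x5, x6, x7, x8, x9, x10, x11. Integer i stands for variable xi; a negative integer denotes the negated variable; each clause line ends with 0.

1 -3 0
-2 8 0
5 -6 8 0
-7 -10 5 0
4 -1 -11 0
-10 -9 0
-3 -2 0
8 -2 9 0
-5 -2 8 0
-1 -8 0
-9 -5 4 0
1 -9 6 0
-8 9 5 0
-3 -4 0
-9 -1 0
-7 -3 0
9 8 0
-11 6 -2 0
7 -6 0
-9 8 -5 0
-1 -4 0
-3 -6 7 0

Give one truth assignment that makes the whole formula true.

x1=F, x2=T, x3=F, x4=T, x5=T, x6=F, x7=T, x8=T, x9=F, x10=F, x11=F

x3 occurs only negated in the remaining clauses — set x3 = False.
x10 occurs only negated in the remaining clauses — set x10 = False.
Set x1 = False and propagate.
Branch on x2: take x2 = True.
  then x8 is forced to True.
For the remaining variables, x4 = True, x5 = True, x6 = False, x7 = True, x9 = False, x11 = False works.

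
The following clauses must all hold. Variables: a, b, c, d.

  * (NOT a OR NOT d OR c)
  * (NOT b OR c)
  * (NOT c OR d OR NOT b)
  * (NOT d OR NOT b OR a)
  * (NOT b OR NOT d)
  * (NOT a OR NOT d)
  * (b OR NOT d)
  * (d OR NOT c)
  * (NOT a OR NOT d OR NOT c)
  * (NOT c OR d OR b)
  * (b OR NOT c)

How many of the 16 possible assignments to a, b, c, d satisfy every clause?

2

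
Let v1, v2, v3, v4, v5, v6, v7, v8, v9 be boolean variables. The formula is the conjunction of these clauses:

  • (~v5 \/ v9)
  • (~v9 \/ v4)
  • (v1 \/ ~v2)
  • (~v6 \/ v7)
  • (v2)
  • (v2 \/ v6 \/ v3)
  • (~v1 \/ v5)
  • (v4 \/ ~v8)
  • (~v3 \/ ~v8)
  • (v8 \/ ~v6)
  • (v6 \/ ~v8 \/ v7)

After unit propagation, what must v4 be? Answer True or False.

Unit clause (v2) sets v2 = True.
(~v2 \/ v1): since v2 = True, the clause reduces to (v1). v1 = True.
(v5 \/ ~v1): since v1 = True, the clause reduces to (v5). v5 = True.
In (v9 \/ ~v5), ~v5 is now false; v9 must hold, so v9 = True.
In (~v9 \/ v4), ~v9 is now false; v4 must hold, so v4 = True.

True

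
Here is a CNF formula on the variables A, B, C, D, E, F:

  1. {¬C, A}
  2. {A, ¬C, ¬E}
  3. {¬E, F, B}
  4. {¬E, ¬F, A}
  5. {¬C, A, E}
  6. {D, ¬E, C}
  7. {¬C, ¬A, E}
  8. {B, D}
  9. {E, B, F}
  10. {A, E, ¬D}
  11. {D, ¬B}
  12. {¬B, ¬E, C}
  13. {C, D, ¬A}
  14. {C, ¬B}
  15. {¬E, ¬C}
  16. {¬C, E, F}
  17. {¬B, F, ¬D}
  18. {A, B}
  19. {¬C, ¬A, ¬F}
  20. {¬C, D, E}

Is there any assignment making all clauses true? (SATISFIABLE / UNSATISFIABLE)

SATISFIABLE

Branch on A: take A = True.
Branch on B: take B = False.
  then D is forced to True.
Branch on C: take C = False.
For the remaining variables, E = False, F = True works.
So A = T, B = F, C = F, D = T, E = F, F = T is a satisfying assignment.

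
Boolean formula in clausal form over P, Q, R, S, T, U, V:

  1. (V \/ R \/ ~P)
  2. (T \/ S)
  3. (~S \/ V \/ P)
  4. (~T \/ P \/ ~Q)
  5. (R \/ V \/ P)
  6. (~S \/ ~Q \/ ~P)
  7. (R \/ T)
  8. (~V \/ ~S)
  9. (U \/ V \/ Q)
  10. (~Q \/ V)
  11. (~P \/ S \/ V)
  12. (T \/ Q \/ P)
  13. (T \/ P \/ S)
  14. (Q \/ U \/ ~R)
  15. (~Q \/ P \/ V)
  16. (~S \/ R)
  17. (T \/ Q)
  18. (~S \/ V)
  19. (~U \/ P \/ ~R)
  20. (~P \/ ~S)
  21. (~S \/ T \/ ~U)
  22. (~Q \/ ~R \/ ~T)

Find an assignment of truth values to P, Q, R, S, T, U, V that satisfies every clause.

P=False, Q=False, R=False, S=False, T=True, U=True, V=True

Branch on P: take P = False.
The remaining clauses are satisfied by Q = False, R = False, S = False, T = True, U = True, V = True.
Every clause has at least one true literal under this assignment.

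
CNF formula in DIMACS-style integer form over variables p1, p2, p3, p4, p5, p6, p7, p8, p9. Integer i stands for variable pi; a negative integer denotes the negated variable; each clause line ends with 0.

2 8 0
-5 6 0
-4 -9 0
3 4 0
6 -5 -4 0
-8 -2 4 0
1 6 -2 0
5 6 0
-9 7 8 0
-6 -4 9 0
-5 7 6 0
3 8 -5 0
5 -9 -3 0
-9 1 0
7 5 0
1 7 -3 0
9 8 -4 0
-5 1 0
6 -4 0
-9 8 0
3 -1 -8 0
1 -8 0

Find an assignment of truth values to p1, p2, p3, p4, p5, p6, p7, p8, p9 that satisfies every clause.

p1=True, p2=True, p3=True, p4=False, p5=True, p6=True, p7=False, p8=False, p9=False

Check each clause:
  1. {p2, p8} — p2 is true.
  2. {¬p5, p6} — p6 is true.
  3. {¬p4, ¬p9} — ¬p4 is true.
  4. {p4, p3} — p3 is true.
  5. {p6, ¬p4, ¬p5} — ¬p4 is true.
  6. {p4, ¬p2, ¬p8} — ¬p8 is true.
  7. {¬p2, p6, p1} — p1 is true.
  8. {p6, p5} — p5 is true.
  9. {¬p9, p7, p8} — ¬p9 is true.
  10. {p9, ¬p6, ¬p4} — ¬p4 is true.
  11. {p6, ¬p5, p7} — p6 is true.
  12. {p8, ¬p5, p3} — p3 is true.
  13. {p5, ¬p9, ¬p3} — p5 is true.
  14. {¬p9, p1} — p1 is true.
  15. {p7, p5} — p5 is true.
  16. {p7, ¬p3, p1} — p1 is true.
  17. {p9, p8, ¬p4} — ¬p4 is true.
  18. {p1, ¬p5} — p1 is true.
  19. {¬p4, p6} — ¬p4 is true.
  20. {¬p9, p8} — ¬p9 is true.
  21. {¬p1, p3, ¬p8} — ¬p8 is true.
  22. {p1, ¬p8} — ¬p8 is true.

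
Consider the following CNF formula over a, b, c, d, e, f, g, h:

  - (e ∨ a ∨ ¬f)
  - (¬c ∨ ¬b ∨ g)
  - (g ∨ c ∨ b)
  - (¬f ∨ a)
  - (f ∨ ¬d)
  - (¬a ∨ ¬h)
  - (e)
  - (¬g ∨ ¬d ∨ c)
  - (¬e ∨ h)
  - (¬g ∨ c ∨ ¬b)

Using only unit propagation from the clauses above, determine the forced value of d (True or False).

(e) is a unit clause: e = True.
In (¬e ∨ h), ¬e is now false; h must hold, so h = True.
(¬h ∨ ¬a) with h = True leaves only ¬a, so a = False.
From (a ∨ ¬f) and a = False: f = False.
From (¬d ∨ f) and f = False: d = False.

False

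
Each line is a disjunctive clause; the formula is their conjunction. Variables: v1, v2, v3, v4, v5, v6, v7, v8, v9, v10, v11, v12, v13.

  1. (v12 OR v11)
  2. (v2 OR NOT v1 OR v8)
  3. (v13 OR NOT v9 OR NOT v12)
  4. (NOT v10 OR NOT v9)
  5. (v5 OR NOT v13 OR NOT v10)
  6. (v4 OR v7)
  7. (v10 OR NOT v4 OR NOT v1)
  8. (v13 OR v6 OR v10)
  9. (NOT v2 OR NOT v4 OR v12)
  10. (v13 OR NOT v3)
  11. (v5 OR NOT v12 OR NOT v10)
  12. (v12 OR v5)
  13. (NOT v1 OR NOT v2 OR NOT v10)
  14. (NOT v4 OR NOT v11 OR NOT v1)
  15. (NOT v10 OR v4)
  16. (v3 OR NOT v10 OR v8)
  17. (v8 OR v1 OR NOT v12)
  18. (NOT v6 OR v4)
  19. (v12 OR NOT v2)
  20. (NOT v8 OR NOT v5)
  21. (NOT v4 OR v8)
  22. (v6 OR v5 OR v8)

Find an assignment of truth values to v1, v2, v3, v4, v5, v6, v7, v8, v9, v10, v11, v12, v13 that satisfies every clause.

v7 occurs only positively in the remaining clauses — set v7 = True.
Try v1 = False.
Try v2 = False.
For the remaining variables, v3 = True, v4 = False, v5 = False, v6 = False, v8 = True, v9 = True, v10 = False, v11 = False, v12 = True, v13 = True works.
Every clause has at least one true literal under this assignment.

v1=F, v2=F, v3=T, v4=F, v5=F, v6=F, v7=T, v8=T, v9=T, v10=F, v11=F, v12=T, v13=T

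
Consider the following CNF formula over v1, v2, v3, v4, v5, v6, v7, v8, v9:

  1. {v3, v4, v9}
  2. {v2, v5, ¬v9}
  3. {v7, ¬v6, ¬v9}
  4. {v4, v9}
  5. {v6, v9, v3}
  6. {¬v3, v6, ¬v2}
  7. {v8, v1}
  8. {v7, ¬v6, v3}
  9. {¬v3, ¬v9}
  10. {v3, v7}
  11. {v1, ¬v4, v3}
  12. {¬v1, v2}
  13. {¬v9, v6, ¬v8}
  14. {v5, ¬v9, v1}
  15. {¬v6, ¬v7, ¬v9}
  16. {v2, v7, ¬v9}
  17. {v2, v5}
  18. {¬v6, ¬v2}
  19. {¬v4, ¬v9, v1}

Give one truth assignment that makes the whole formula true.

v1 = F, v2 = F, v3 = T, v4 = T, v5 = T, v6 = F, v7 = F, v8 = T, v9 = F

v5 occurs only positively in the remaining clauses — set v5 = True.
Branch on v1: take v1 = False.
  then v8 is forced to True.
Try v2 = False.
Branch on v3: take v3 = True.
  then v9 is forced to False.
  then v4 is forced to True.
v6, v7 are now unconstrained; take v6 = False, v7 = False.
Every clause has at least one true literal under this assignment.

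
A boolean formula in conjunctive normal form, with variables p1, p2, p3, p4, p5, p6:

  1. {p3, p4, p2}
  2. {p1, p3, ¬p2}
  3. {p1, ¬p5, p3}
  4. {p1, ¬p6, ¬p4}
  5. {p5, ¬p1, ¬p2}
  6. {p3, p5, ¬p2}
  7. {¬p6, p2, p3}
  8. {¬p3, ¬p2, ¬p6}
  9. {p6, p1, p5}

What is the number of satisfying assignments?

Case analysis on p2 and p3:
  p2=1, p3=1: remaining (p1,p4,p5,p6) ∈ {(0,0,1,0); (0,1,1,0); (1,0,1,0); (1,1,1,0)} — 4.
  p2=1, p3=0: remaining (p1,p4,p5,p6) ∈ {(1,0,1,0); (1,0,1,1); (1,1,1,0); (1,1,1,1)} — 4.
  p2=0, p3=1: 12 of the 16 assignments to (p1,p4,p5,p6) work.
  p2=0, p3=0: remaining (p1,p4,p5,p6) ∈ {(1,1,0,0); (1,1,1,0)} — 2.
Total: 4 + 4 + 12 + 2 = 22.

22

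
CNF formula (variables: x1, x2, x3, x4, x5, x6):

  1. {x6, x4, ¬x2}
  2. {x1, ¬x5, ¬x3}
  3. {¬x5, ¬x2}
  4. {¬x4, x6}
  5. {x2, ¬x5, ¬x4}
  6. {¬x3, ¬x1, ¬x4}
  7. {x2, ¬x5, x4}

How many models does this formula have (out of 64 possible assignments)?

18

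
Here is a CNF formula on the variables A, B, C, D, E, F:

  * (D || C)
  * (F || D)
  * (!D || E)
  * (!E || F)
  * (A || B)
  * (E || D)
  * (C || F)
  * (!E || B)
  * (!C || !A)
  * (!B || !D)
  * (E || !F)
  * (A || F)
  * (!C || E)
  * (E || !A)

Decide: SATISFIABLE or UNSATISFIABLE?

Set A = False and propagate.
  then B is forced to True.
  then D is forced to False.
  then C is forced to True.
  then F is forced to True.
  then E is forced to True.
So A=F, B=T, C=T, D=F, E=T, F=T is a satisfying assignment.

SATISFIABLE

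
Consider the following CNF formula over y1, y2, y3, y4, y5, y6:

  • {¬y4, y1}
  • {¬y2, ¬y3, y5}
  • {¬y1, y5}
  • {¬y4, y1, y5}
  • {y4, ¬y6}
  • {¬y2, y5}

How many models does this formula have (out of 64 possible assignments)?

18

Case analysis on y5 and y1:
  y5=T, y1=T: y2, y3 free; 3 ways for (y4,y6) × 2^2 = 12.
  y5=T, y1=F: remaining (y2,y3,y4,y6) ∈ {(F,F,F,F); (F,T,F,F); (T,F,F,F); (T,T,F,F)} — 4.
  y5=F, y1=T: a clause becomes empty — 0.
  y5=F, y1=F: remaining (y2,y3,y4,y6) ∈ {(F,F,F,F); (F,T,F,F)} — 2.
Total: 12 + 4 + 0 + 2 = 18.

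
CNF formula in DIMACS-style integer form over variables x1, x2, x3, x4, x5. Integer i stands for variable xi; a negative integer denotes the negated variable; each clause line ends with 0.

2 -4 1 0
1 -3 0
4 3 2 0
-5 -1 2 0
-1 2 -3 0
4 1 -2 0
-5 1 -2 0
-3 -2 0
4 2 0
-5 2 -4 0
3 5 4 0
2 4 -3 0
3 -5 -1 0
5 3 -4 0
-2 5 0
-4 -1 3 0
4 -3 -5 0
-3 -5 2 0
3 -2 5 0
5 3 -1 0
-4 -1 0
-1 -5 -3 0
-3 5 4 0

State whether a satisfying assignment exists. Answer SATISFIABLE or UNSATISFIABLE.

UNSATISFIABLE

x3 = True:
  propagation gives x1=True, x2=True; an empty clause results — contradiction.
x3 = False:
  x2 = True:
    propagation gives x5=True, x1=True; an empty clause results — contradiction.
  x2 = False:
    propagation gives x4=True, x1=True; an empty clause results — contradiction.
Every branch closes, so no satisfying assignment exists.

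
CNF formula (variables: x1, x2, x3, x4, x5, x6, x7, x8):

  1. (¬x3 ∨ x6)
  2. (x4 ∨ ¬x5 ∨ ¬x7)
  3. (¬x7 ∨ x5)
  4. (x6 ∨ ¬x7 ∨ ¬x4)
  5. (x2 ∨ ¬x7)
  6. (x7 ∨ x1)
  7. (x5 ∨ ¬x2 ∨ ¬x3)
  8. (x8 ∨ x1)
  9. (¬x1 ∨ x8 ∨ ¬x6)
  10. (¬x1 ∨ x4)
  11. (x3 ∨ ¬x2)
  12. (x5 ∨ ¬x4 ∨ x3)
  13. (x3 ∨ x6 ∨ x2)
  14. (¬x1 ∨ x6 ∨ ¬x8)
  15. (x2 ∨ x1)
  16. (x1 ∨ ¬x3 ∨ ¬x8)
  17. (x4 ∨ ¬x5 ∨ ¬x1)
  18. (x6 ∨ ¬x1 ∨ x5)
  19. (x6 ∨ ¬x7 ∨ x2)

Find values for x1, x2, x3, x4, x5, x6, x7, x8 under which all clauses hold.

Try x1 = True.
  then x4 is forced to True.
The remaining clauses are satisfied by x2 = False, x3 = False, x5 = True, x6 = True, x7 = False, x8 = True.
Check each clause:
  1. (x6 ∨ ¬x3) — ¬x3 is true.
  2. (¬x7 ∨ x4 ∨ ¬x5) — ¬x7 is true.
  3. (¬x7 ∨ x5) — ¬x7 is true.
  4. (¬x7 ∨ x6 ∨ ¬x4) — ¬x7 is true.
  5. (¬x7 ∨ x2) — ¬x7 is true.
  6. (x1 ∨ x7) — x1 is true.
  7. (¬x3 ∨ x5 ∨ ¬x2) — ¬x3 is true.
  8. (x8 ∨ x1) — x8 is true.
  9. (¬x6 ∨ ¬x1 ∨ x8) — x8 is true.
  10. (x4 ∨ ¬x1) — x4 is true.
  11. (x3 ∨ ¬x2) — ¬x2 is true.
  12. (x5 ∨ ¬x4 ∨ x3) — x5 is true.
  13. (x6 ∨ x2 ∨ x3) — x6 is true.
  14. (x6 ∨ ¬x8 ∨ ¬x1) — x6 is true.
  15. (x2 ∨ x1) — x1 is true.
  16. (¬x8 ∨ ¬x3 ∨ x1) — x1 is true.
  17. (¬x5 ∨ x4 ∨ ¬x1) — x4 is true.
  18. (x5 ∨ x6 ∨ ¬x1) — x5 is true.
  19. (x6 ∨ ¬x7 ∨ x2) — ¬x7 is true.

x1=1  x2=0  x3=0  x4=1  x5=1  x6=1  x7=0  x8=1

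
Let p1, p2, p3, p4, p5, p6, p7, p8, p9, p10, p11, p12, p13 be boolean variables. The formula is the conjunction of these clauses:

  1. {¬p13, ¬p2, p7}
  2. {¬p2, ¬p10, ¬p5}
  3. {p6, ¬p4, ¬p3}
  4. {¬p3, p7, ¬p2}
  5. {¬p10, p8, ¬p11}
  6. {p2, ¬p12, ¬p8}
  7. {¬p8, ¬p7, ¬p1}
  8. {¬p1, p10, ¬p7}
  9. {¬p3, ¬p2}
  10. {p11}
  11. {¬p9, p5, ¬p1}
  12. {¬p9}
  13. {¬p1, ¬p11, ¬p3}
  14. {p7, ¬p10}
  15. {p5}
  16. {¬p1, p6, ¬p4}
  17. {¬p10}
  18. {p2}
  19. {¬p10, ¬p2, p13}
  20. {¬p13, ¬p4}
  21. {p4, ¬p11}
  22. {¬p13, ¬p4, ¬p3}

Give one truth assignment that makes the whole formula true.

Unit propagation: (p11) forces p11 = True.
The clause (¬p9) is unit: p9 must be False.
Unit propagation: (p5) forces p5 = True.
The clause (¬p10) is unit: p10 must be False.
Unit propagation: (p2) forces p2 = True.
The clause (¬p3) is unit: p3 must be False.
The clause (p4) is unit: p4 must be True.
The clause (¬p13) is unit: p13 must be False.
Pure literal: p1 appears only negated; assign p1 = False.
Pure literal: p6 appears only positively; assign p6 = True.
p7, p8, p12 are now unconstrained; take p7 = True, p8 = True, p12 = False.

p1=0, p2=1, p3=0, p4=1, p5=1, p6=1, p7=1, p8=1, p9=0, p10=0, p11=1, p12=0, p13=0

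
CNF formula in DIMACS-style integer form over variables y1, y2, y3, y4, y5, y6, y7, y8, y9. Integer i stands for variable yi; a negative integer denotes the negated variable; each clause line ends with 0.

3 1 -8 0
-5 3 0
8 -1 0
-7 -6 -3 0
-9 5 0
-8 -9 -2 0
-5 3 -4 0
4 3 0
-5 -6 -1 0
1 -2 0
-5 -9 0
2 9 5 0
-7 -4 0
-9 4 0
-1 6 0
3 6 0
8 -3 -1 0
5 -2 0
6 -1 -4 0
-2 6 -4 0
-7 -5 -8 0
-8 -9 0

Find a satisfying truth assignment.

Branch on y1: take y1 = False.
  then y2 is forced to False.
The remaining clauses are satisfied by y3 = True, y4 = False, y5 = True, y6 = False, y7 = True, y8 = False, y9 = False.
Every clause has at least one true literal under this assignment.

y1 = False, y2 = False, y3 = True, y4 = False, y5 = True, y6 = False, y7 = True, y8 = False, y9 = False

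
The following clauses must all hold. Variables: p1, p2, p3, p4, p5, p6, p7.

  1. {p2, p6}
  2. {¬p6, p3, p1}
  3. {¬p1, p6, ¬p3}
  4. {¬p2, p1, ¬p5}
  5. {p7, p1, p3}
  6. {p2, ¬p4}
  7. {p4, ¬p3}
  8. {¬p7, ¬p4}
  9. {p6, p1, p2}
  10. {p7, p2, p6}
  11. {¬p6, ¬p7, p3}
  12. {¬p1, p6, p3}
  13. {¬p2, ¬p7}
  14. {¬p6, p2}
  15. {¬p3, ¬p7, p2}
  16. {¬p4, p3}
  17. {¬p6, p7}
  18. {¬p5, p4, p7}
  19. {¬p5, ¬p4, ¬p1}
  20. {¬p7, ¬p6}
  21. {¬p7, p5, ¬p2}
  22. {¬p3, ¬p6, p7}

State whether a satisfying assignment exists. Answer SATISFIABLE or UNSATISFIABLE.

Set p1 = False and propagate.
Branch on p2: take p2 = True.
  then p5 is forced to False.
  then p7 is forced to False.
  then p3 is forced to True.
  then p4 is forced to True.
  then p6 is forced to False.
Every clause has at least one true literal under this assignment.
So p1 = F, p2 = T, p3 = T, p4 = T, p5 = F, p6 = F, p7 = F is a satisfying assignment.

SATISFIABLE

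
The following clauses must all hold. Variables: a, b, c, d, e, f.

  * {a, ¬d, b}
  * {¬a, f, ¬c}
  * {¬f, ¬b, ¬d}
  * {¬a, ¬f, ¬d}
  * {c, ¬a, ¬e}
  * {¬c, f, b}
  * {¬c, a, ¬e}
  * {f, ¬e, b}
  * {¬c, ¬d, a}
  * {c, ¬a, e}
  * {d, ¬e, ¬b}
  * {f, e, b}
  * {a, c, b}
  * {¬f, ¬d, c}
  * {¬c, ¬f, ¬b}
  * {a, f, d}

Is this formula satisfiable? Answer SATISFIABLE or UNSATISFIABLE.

Branch on a: take a = False.
The remaining clauses are satisfied by b = False, c = True, d = False, e = False, f = True.
Every clause has at least one true literal under this assignment.
So a=False, b=False, c=True, d=False, e=False, f=True is a satisfying assignment.

SATISFIABLE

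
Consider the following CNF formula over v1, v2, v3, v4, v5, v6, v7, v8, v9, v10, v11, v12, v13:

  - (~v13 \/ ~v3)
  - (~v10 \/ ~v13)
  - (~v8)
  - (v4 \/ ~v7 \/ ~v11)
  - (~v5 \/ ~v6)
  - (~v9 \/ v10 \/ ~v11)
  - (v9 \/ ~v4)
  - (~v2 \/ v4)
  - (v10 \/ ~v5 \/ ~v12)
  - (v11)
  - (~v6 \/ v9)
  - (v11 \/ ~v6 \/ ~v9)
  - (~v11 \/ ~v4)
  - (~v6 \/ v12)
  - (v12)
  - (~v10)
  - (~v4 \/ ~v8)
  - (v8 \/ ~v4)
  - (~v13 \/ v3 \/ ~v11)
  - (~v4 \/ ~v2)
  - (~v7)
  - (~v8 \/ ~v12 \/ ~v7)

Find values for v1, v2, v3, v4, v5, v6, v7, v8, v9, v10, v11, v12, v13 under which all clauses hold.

(~v8) is a unit clause, so v8 = False.
The clause (v11) is unit: v11 must be True.
The clause (~v4) is unit: v4 must be False.
Unit propagation: (~v7) forces v7 = False.
(~v2) is a unit clause, so v2 = False.
(v12) is a unit clause, so v12 = True.
The clause (~v10) is unit: v10 must be False.
The clause (~v9) is unit: v9 must be False.
The clause (~v5) is unit: v5 must be False.
The clause (~v6) is unit: v6 must be False.
Pure literal: v13 appears only negated; assign v13 = False.
v1, v3 are now unconstrained; take v1 = False, v3 = False.
Every clause has at least one true literal under this assignment.
Check each clause:
  1. (~v3 \/ ~v13) — ~v13 is true.
  2. (~v13 \/ ~v10) — ~v13 is true.
  3. (~v8) — ~v8 is true.
  4. (v4 \/ ~v7 \/ ~v11) — ~v7 is true.
  5. (~v5 \/ ~v6) — ~v6 is true.
  6. (~v9 \/ ~v11 \/ v10) — ~v9 is true.
  7. (v9 \/ ~v4) — ~v4 is true.
  8. (v4 \/ ~v2) — ~v2 is true.
  9. (v10 \/ ~v5 \/ ~v12) — ~v5 is true.
  10. (v11) — v11 is true.
  11. (~v6 \/ v9) — ~v6 is true.
  12. (~v6 \/ ~v9 \/ v11) — ~v6 is true.
  13. (~v4 \/ ~v11) — ~v4 is true.
  14. (v12 \/ ~v6) — ~v6 is true.
  15. (v12) — v12 is true.
  16. (~v10) — ~v10 is true.
  17. (~v8 \/ ~v4) — ~v8 is true.
  18. (v8 \/ ~v4) — ~v4 is true.
  19. (v3 \/ ~v13 \/ ~v11) — ~v13 is true.
  20. (~v2 \/ ~v4) — ~v4 is true.
  21. (~v7) — ~v7 is true.
  22. (~v7 \/ ~v12 \/ ~v8) — ~v8 is true.

v1=False, v2=False, v3=False, v4=False, v5=False, v6=False, v7=False, v8=False, v9=False, v10=False, v11=True, v12=True, v13=False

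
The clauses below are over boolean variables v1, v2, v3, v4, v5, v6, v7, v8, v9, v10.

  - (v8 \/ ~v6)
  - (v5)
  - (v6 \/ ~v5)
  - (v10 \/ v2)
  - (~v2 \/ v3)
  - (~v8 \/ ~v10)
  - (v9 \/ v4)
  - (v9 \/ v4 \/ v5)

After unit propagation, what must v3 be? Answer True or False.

True

(v5) stands alone — v5 = True.
In (~v5 \/ v6), ~v5 is now false; v6 must hold, so v6 = True.
From (~v6 \/ v8) and v6 = True: v8 = True.
(~v8 \/ ~v10): since v8 = True, the clause reduces to (~v10). v10 = False.
(v2 \/ v10): since v10 = False, the clause reduces to (v2). v2 = True.
In (~v2 \/ v3), ~v2 is now false; v3 must hold, so v3 = True.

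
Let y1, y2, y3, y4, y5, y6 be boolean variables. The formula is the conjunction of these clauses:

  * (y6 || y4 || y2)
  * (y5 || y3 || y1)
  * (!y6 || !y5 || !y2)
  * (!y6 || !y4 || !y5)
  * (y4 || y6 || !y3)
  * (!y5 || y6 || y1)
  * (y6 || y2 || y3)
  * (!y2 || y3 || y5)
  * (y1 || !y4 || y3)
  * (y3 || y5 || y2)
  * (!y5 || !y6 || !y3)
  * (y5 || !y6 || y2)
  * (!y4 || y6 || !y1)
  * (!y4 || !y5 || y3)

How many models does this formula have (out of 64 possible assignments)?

9

Split on y5, then y6.
  y5=1, y6=1: remaining (y1,y2,y3,y4) ∈ {(0,0,0,0); (1,0,0,0)} — 2.
  y5=1, y6=0: remaining (y1,y2,y3,y4) ∈ {(1,1,0,0)} — 1.
  y5=0, y6=1: remaining (y1,y2,y3,y4) ∈ {(0,1,1,0); (0,1,1,1); (1,1,1,0); (1,1,1,1)} — 4.
  y5=0, y6=0: remaining (y1,y2,y3,y4) ∈ {(0,0,1,1); (0,1,1,1)} — 2.
Total: 2 + 1 + 4 + 2 = 9.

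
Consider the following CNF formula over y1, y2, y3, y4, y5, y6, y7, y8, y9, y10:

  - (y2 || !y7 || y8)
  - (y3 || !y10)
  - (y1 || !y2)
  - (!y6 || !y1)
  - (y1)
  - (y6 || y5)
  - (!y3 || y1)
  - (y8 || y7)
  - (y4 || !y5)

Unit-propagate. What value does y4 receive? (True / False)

(y1) is a unit clause: y1 = True.
(!y1 || !y6) with y1 = True leaves only !y6, so y6 = False.
From (y6 || y5) and y6 = False: y5 = True.
(!y5 || y4) with y5 = True leaves only y4, so y4 = True.

True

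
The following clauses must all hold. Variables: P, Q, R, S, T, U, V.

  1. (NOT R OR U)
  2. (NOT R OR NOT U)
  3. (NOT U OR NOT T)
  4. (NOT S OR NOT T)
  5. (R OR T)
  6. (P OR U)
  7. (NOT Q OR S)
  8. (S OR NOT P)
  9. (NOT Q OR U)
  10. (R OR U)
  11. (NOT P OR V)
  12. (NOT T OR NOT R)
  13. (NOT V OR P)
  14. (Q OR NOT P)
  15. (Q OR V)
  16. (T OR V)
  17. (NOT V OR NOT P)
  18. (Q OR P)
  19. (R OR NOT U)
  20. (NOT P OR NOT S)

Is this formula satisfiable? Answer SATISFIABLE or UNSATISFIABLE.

P = True:
  propagation gives S=True; an empty clause results — contradiction.
P = False:
  propagation gives U=True, R=False; an empty clause results — contradiction.
Every branch closes, so no satisfying assignment exists.

UNSATISFIABLE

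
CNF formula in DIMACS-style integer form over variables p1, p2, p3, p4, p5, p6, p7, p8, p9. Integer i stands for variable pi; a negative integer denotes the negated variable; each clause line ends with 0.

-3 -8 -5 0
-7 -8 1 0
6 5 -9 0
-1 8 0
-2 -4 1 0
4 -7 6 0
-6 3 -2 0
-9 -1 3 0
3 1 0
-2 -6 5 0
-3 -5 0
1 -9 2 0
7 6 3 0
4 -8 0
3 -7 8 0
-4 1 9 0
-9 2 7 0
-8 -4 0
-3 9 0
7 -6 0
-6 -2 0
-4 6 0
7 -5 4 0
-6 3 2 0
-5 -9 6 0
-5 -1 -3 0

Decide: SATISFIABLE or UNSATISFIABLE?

p3 = True:
  propagation gives p5=False, p9=True, p6=True, p2=False; an empty clause results — contradiction.
p3 = False:
  propagation gives p1=True, p8=True, p9=False, p4=True; an empty clause results — contradiction.
Every branch closes, so no satisfying assignment exists.

UNSATISFIABLE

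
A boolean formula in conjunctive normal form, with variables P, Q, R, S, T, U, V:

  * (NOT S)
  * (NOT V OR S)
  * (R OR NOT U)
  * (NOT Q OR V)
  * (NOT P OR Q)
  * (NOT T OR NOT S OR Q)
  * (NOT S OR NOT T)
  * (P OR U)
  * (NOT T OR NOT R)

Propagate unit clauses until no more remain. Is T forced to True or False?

False

(NOT S) is a unit clause: S = False.
From (S OR NOT V) and S = False: V = False.
(NOT Q OR V): since V = False, the clause reduces to (NOT Q). Q = False.
In (NOT P OR Q), Q is now false; NOT P must hold, so P = False.
(U OR P) with P = False leaves only U, so U = True.
From (R OR NOT U) and U = True: R = True.
In (NOT R OR NOT T), NOT R is now false; NOT T must hold, so T = False.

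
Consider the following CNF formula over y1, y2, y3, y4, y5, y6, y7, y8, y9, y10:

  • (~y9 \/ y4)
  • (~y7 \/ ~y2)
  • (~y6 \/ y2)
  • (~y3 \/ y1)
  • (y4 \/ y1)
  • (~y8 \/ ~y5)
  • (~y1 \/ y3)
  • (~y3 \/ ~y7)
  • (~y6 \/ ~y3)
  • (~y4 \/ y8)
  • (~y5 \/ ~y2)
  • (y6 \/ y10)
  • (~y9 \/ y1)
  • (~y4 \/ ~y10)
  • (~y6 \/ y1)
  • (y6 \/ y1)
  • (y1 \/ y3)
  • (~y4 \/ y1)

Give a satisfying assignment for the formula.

y1=1, y2=0, y3=1, y4=0, y5=1, y6=0, y7=0, y8=0, y9=0, y10=1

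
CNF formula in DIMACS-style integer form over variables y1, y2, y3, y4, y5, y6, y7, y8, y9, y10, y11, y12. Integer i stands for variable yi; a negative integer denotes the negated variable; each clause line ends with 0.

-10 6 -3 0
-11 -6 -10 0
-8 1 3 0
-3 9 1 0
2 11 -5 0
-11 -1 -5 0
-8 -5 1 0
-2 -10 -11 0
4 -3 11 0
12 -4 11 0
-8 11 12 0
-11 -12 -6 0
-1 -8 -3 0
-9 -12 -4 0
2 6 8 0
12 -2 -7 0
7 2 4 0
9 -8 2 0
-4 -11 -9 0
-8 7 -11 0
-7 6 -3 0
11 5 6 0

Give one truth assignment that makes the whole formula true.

y1 = T, y2 = T, y3 = F, y4 = F, y5 = T, y6 = T, y7 = T, y8 = F, y9 = T, y10 = T, y11 = F, y12 = T

Check each clause:
  1. (!y3 || y6 || !y10) — !y3 is true.
  2. (!y11 || !y10 || !y6) — !y11 is true.
  3. (y1 || !y8 || y3) — !y8 is true.
  4. (y9 || y1 || !y3) — y1 is true.
  5. (y2 || !y5 || y11) — y2 is true.
  6. (!y11 || !y1 || !y5) — !y11 is true.
  7. (y1 || !y5 || !y8) — !y8 is true.
  8. (!y11 || !y10 || !y2) — !y11 is true.
  9. (y11 || !y3 || y4) — !y3 is true.
  10. (!y4 || y11 || y12) — !y4 is true.
  11. (!y8 || y11 || y12) — !y8 is true.
  12. (!y11 || !y6 || !y12) — !y11 is true.
  13. (!y8 || !y1 || !y3) — !y8 is true.
  14. (!y12 || !y4 || !y9) — !y4 is true.
  15. (y6 || y8 || y2) — y2 is true.
  16. (!y2 || y12 || !y7) — y12 is true.
  17. (y4 || y7 || y2) — y2 is true.
  18. (!y8 || y2 || y9) — !y8 is true.
  19. (!y9 || !y11 || !y4) — !y4 is true.
  20. (!y11 || !y8 || y7) — !y8 is true.
  21. (!y7 || !y3 || y6) — !y3 is true.
  22. (y5 || y11 || y6) — y5 is true.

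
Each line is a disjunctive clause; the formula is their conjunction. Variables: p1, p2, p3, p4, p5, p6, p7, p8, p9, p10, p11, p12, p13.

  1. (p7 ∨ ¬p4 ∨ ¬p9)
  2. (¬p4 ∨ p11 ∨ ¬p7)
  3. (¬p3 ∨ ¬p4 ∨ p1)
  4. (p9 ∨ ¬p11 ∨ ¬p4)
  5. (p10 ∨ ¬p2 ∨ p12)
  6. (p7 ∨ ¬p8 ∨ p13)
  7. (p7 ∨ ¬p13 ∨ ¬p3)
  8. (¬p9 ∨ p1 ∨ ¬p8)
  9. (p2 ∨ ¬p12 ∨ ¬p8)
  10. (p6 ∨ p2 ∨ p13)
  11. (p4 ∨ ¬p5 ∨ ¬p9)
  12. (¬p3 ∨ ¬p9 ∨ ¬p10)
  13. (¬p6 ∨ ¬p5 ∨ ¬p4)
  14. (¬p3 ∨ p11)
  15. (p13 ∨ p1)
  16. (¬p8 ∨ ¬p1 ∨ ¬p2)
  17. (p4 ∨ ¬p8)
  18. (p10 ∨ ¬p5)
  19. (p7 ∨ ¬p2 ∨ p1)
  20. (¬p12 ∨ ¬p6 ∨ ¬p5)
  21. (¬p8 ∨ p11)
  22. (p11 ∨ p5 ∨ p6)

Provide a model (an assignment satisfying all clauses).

Pure literal: p8 appears only negated; assign p8 = False.
Set p1 = True and propagate.
For the remaining variables, p2 = True, p3 = True, p4 = False, p5 = False, p6 = False, p7 = False, p9 = False, p10 = False, p11 = True, p12 = True, p13 = False works.

p1=T, p2=T, p3=T, p4=F, p5=F, p6=F, p7=F, p8=F, p9=F, p10=F, p11=T, p12=T, p13=F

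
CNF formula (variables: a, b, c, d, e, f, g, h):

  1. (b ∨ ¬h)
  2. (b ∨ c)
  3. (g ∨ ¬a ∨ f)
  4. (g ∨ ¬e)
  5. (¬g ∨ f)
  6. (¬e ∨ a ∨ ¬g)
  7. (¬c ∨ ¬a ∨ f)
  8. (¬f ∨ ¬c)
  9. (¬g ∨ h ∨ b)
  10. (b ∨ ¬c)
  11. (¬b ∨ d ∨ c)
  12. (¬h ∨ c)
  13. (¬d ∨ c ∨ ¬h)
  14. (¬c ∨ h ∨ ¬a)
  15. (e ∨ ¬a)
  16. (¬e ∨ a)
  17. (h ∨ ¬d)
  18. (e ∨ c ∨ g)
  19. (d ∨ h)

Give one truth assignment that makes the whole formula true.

Set a = False and propagate.
  then e is forced to False.
Branch on b: take b = True.
The remaining clauses are satisfied by c = True, d = False, f = False, g = False, h = True.

a=False, b=True, c=True, d=False, e=False, f=False, g=False, h=True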